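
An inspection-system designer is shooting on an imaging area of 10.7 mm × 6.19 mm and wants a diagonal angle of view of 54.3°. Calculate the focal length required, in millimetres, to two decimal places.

12.05 mm

Sensor diagonal = √(10.7² + 6.19²) = √152.8061 ≈ 12.3615 mm.
From α = 2·arctan(d/2f) we get f = d / (2·tan(α/2)).
With d = 12.3615 mm and α/2 = 27.15°, tan(α/2) ≈ 0.51283, so f ≈ 12.3615 / 1.02566 ≈ 12.0523 mm.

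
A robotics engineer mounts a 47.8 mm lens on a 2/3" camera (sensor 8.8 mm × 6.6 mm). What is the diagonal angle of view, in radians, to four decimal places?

0.2291 rad

Sensor diagonal = √(8.8² + 6.6²) = √121.0000 ≈ 11.0000 mm.
Angle of view α = 2·arctan(d/2f) with d = 11.0000 mm and f = 47.8 mm.
d/2f = 0.11506; arctan(0.11506) ≈ 0.1146 rad, so α ≈ 0.2291 rad.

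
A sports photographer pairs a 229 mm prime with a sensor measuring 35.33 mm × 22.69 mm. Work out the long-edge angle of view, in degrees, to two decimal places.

8.82°

Angle of view α = 2·arctan(w/2f) with w = 35.33 mm and f = 229 mm.
w/2f = 0.07714; arctan(0.07714) ≈ 4.4110°, so α ≈ 8.8221°.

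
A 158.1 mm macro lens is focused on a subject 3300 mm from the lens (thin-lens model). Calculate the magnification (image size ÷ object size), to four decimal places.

Thin lens: 1/f = 1/dₒ + 1/dᵢ → 1/dᵢ = 1/158.1 − 1/3300 = 0.0060221 mm⁻¹, so dᵢ ≈ 166.0556 mm.
Magnification m = dᵢ/dₒ = 166.0556/3300 ≈ 0.05032.

0.0503×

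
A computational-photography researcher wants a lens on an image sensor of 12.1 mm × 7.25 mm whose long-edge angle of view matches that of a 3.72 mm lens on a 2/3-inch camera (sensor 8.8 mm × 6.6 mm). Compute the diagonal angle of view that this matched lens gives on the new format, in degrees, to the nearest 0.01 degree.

108.10°

Equal long-edge AOV ⇒ f₂ = f₁ · 12.1/8.8 = 3.72 × 1.37500 ≈ 5.1150 mm.
Sensor diagonal = √(12.1² + 7.25²) = √198.9725 ≈ 14.1058 mm.
Diagonal AOV on the new format = 2·arctan(14.1058 / (2 × 5.1150)) = 2·arctan(1.37886) ≈ 108.0981°.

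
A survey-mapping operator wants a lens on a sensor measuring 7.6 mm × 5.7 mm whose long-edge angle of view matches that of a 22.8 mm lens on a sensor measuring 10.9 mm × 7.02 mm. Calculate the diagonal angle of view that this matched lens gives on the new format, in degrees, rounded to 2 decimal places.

Equal long-edge AOV ⇒ f₂ = f₁ · 7.6/10.9 = 22.8 × 0.69725 ≈ 15.8972 mm.
Sensor diagonal = √(7.6² + 5.7²) = √90.2500 ≈ 9.5000 mm.
Diagonal AOV on the new format = 2·arctan(9.5000 / (2 × 15.8972)) = 2·arctan(0.29879) ≈ 33.2716°.

33.27°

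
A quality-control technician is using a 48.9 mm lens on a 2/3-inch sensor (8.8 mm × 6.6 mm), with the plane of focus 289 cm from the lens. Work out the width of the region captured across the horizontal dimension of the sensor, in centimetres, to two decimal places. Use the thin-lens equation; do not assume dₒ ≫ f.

51.13 cm

dₒ: 289 cm = 2890 mm.
Similar triangles through the lens centre give W/dₒ = w/dᵢ; with 1/f = 1/dₒ + 1/dᵢ this gives W = w·(dₒ − f)/f.
W = 8.8 mm × (2890 − 48.9) / 48.9 = 8.8 × 58.1002 ≈ 511.282 mm = 51.1282 cm.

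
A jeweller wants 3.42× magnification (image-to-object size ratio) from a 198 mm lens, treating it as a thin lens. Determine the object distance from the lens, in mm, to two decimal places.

255.89 mm

With m = dᵢ/dₒ and 1/f = 1/dₒ + 1/dᵢ, substituting dᵢ = m·dₒ gives 1/f = (1 + 1/m)/dₒ, hence dₒ = f·(1 + 1/m).
dₒ = 198 × (1 + 1/3.42) = 198 × 1.29240 ≈ 255.895 mm.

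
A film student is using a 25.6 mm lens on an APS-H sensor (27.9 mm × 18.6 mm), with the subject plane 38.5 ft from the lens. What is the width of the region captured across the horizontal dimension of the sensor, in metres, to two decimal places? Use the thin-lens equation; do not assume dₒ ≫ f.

dₒ: 38.5 ft × 304.8 mm/ft = 11734.80 mm.
Similar triangles through the lens centre give W/dₒ = w/dᵢ; with 1/f = 1/dₒ + 1/dᵢ this gives W = w·(dₒ − f)/f.
W = 27.9 mm × (11734.8 − 25.6) / 25.6 = 27.9 × 457.3906 ≈ 12761.198 mm = 12.7612 m.

12.76 m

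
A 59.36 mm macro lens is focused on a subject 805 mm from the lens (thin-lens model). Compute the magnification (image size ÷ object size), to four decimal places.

Thin lens: 1/f = 1/dₒ + 1/dᵢ → 1/dᵢ = 1/59.36 − 1/805 = 0.0156041 mm⁻¹, so dᵢ ≈ 64.0856 mm.
Magnification m = dᵢ/dₒ = 64.0856/805 ≈ 0.07961.

0.0796×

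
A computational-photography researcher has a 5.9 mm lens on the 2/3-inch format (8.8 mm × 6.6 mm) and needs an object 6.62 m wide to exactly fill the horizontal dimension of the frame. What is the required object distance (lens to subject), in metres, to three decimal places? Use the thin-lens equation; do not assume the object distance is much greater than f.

W: 6.62 m = 6620 mm.
Magnification m = w/W = dᵢ/dₒ; combined with 1/f = 1/dₒ + 1/dᵢ this gives dₒ = f·(1 + W/w).
dₒ = 5.9 mm × (1 + 6620/8.8) = 5.9 × 753.2727 ≈ 4444.309 mm = 4.44431 m.

4.444 m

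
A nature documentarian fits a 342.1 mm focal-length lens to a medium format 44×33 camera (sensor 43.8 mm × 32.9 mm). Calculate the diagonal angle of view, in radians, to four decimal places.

Sensor diagonal = √(43.8² + 32.9²) = √3000.8500 ≈ 54.7800 mm.
Angle of view α = 2·arctan(d/2f) with d = 54.7800 mm and f = 342.1 mm.
d/2f = 0.08006; arctan(0.08006) ≈ 0.0799 rad, so α ≈ 0.1598 rad.

0.1598 rad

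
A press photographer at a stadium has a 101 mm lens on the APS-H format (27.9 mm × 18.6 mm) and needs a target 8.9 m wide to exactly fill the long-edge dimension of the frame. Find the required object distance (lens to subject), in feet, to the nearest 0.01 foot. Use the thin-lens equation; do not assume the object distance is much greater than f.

W: 8.9 m = 8900 mm.
Magnification m = w/W = dᵢ/dₒ; combined with 1/f = 1/dₒ + 1/dᵢ this gives dₒ = f·(1 + W/w).
dₒ = 101 mm × (1 + 8900/27.9) = 101 × 319.9964 ≈ 32319.638 mm = 32319.638/304.8 ft = 106.036 ft.

106.04 ft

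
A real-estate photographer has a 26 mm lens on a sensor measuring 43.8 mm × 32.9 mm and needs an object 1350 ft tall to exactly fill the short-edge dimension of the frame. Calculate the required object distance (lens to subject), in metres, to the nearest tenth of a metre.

325.2 m

W: 1350 ft × 304.8 mm/ft = 411479.99 mm.
Magnification m = h/W = dᵢ/dₒ; combined with 1/f = 1/dₒ + 1/dᵢ this gives dₒ = f·(1 + W/h).
dₒ = 26 mm × (1 + 411480/32.9) = 26 × 12507.9905 ≈ 325207.753 mm = 325.208 m.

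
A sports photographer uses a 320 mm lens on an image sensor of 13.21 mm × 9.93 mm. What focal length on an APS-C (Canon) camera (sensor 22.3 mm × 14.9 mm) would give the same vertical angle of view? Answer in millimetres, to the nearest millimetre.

Equal angle of view means equal height/f ratio, so f₂ = f₁ · (height₂/height₁) = 320 × 14.9/9.93.
f₂ = 320 × 1.50050 ≈ 480.161 mm.

480 mm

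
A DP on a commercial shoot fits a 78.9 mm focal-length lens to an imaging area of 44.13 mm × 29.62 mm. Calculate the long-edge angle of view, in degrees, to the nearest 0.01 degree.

31.25°

Angle of view α = 2·arctan(w/2f) with w = 44.13 mm and f = 78.9 mm.
w/2f = 0.27966; arctan(0.27966) ≈ 15.6241°, so α ≈ 31.2481°.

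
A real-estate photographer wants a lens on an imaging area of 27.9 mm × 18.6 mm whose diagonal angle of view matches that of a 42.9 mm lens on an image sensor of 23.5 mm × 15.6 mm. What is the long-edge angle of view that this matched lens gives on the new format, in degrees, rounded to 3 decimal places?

Sensor diagonal = √(23.5² + 15.6²) = √795.6100 ≈ 28.2066 mm.
Sensor diagonal = √(27.9² + 18.6²) = √1124.3700 ≈ 33.5316 mm.
Equal diagonal AOV ⇒ f₂ = f₁ · 33.5316/28.2066 = 42.9 × 1.18879 ≈ 50.9990 mm.
Long-edge AOV on the new format = 2·arctan(27.9 / (2 × 50.9990)) = 2·arctan(0.27353) ≈ 30.5963°.

30.596°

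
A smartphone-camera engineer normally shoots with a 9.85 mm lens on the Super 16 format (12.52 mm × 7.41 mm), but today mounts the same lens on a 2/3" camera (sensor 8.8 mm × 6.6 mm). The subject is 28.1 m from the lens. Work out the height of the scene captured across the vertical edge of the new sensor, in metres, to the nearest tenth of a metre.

The focal length stays 9.85 mm; the relevant sensor dimension is now h = 6.6 mm. Object distance dₒ = 28.1 m = 28100 mm.
Thin-lens field height W = h·(dₒ − f)/f = 6.6 × (28100 − 9.85)/9.85 ≈ 18821.826 mm = 18.8218 m.

18.8 m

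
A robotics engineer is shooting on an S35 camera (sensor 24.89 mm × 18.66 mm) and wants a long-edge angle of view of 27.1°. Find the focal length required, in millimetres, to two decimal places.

From α = 2·arctan(w/2f) we get f = w / (2·tan(α/2)).
With w = 24.89 mm and α/2 = 13.55°, tan(α/2) ≈ 0.24100, so f ≈ 24.89 / 0.48200 ≈ 51.6386 mm.

51.64 mm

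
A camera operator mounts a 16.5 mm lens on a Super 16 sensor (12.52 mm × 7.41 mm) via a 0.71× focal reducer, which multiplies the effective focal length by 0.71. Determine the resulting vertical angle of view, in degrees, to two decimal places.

Effective focal length f = 16.5 × 0.71 = 11.715 mm.
α = 2·arctan(7.41 / (2 × 11.715)) = 2·arctan(0.31626) ≈ 35.1003°.

35.10°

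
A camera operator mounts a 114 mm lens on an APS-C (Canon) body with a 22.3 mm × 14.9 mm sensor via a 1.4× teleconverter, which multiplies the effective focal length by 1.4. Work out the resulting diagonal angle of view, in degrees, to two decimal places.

Effective focal length f = 114 × 1.4 = 159.6 mm.
Sensor diagonal = √(22.3² + 14.9²) = √719.3000 ≈ 26.8198 mm.
α = 2·arctan(26.820 / (2 × 159.6)) = 2·arctan(0.08402) ≈ 9.6056°.

9.61°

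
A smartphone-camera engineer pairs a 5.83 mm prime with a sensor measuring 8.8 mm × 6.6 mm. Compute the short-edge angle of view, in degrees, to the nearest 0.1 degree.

Angle of view α = 2·arctan(h/2f) with h = 6.6 mm and f = 5.83 mm.
h/2f = 0.56604; arctan(0.56604) ≈ 29.5115°, so α ≈ 59.0230°.

59.0°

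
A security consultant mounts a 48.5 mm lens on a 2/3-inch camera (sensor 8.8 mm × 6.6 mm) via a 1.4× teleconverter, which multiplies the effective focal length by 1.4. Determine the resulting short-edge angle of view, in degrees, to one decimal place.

5.6°

Effective focal length f = 48.5 × 1.4 = 67.9 mm.
α = 2·arctan(6.6 / (2 × 67.9)) = 2·arctan(0.04860) ≈ 5.5649°.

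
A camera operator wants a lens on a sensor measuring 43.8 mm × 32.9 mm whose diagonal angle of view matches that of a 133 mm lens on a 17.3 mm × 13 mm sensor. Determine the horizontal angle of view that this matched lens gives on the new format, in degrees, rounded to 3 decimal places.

7.443°

Sensor diagonal = √(17.3² + 13²) = √468.2900 ≈ 21.6400 mm.
Sensor diagonal = √(43.8² + 32.9²) = √3000.8500 ≈ 54.7800 mm.
Equal diagonal AOV ⇒ f₂ = f₁ · 54.7800/21.6400 = 133 × 2.53142 ≈ 336.6792 mm.
Horizontal AOV on the new format = 2·arctan(43.8 / (2 × 336.6792)) = 2·arctan(0.06505) ≈ 7.4434°.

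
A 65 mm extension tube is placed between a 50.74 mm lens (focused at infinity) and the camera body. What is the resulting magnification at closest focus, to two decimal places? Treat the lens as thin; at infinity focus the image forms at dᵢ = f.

1.28×

The tube moves the image plane from f to f + e, so dᵢ = 50.74 + 65 = 115.74 mm. Focus is achieved when 1/f = 1/dₒ + 1/dᵢ, giving dₒ = 1/(1/f − 1/(f+e)).
Magnification m = dᵢ/dₒ = (f+e)·(1/f − 1/(f+e)) = e/f = 65/50.74 ≈ 1.2810.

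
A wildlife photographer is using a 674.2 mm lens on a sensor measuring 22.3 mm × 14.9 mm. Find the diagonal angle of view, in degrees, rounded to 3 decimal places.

2.279°

Sensor diagonal = √(22.3² + 14.9²) = √719.3000 ≈ 26.8198 mm.
Angle of view α = 2·arctan(d/2f) with d = 26.8198 mm and f = 674.2 mm.
d/2f = 0.01989; arctan(0.01989) ≈ 1.1395°, so α ≈ 2.2789°.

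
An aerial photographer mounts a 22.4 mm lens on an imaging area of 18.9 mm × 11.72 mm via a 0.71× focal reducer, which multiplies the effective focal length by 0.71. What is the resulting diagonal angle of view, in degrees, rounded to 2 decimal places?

69.92°

Effective focal length f = 22.4 × 0.71 = 15.904 mm.
Sensor diagonal = √(18.9² + 11.72²) = √494.5684 ≈ 22.2389 mm.
α = 2·arctan(22.239 / (2 × 15.904)) = 2·arctan(0.69916) ≈ 69.9194°.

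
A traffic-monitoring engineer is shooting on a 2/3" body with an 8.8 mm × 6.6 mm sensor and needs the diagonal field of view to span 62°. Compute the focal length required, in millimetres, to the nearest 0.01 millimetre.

9.15 mm

Sensor diagonal = √(8.8² + 6.6²) = √121.0000 ≈ 11.0000 mm.
From α = 2·arctan(d/2f) we get f = d / (2·tan(α/2)).
With d = 11.0000 mm and α/2 = 31°, tan(α/2) ≈ 0.60086, so f ≈ 11.0000 / 1.20172 ≈ 9.1535 mm.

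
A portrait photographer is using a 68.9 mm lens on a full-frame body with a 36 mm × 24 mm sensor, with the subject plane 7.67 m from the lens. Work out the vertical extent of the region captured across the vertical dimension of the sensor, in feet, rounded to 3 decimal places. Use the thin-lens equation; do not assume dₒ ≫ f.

dₒ: 7.67 m = 7670 mm.
Similar triangles through the lens centre give W/dₒ = h/dᵢ; with 1/f = 1/dₒ + 1/dᵢ this gives W = h·(dₒ − f)/f.
W = 24 mm × (7670 − 68.9) / 68.9 = 24 × 110.3208 ≈ 2647.698 mm = 2647.698/304.8 ft = 8.68667 ft.

8.687 ft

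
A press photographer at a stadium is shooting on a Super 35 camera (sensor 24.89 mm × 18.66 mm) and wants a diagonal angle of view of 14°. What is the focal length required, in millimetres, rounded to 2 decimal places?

Sensor diagonal = √(24.89² + 18.66²) = √967.7077 ≈ 31.1080 mm.
From α = 2·arctan(d/2f) we get f = d / (2·tan(α/2)).
With d = 31.1080 mm and α/2 = 7°, tan(α/2) ≈ 0.12278, so f ≈ 31.1080 / 0.24557 ≈ 126.6772 mm.

126.68 mm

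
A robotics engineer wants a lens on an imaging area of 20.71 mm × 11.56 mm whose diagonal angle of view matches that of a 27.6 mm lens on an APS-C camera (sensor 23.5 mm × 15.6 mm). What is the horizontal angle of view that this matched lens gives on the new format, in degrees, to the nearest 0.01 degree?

Sensor diagonal = √(23.5² + 15.6²) = √795.6100 ≈ 28.2066 mm.
Sensor diagonal = √(20.71² + 11.56²) = √562.5377 ≈ 23.7179 mm.
Equal diagonal AOV ⇒ f₂ = f₁ · 23.7179/28.2066 = 27.6 × 0.84086 ≈ 23.2078 mm.
Horizontal AOV on the new format = 2·arctan(20.71 / (2 × 23.2078)) = 2·arctan(0.44619) ≈ 48.0915°.

48.09°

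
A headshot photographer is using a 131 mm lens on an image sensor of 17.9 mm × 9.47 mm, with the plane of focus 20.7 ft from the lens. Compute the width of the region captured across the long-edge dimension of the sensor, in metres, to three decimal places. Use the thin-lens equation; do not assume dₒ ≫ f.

dₒ: 20.7 ft × 304.8 mm/ft = 6309.36 mm.
Similar triangles through the lens centre give W/dₒ = w/dᵢ; with 1/f = 1/dₒ + 1/dᵢ this gives W = w·(dₒ − f)/f.
W = 17.9 mm × (6309.36 − 131) / 131 = 17.9 × 47.1631 ≈ 844.219 mm = 0.844219 m.

0.844 m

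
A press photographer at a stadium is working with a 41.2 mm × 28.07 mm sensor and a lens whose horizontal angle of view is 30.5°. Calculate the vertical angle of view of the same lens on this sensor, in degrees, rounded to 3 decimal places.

From the horizontal AOV: f = 41.2 / (2·tan(15.25°)) = 41.2 / 0.54526 ≈ 75.5599 mm.
Vertical AOV = 2·arctan(28.07 / (2 × 75.5599)) = 2·arctan(0.18575) ≈ 21.0451°.

21.045°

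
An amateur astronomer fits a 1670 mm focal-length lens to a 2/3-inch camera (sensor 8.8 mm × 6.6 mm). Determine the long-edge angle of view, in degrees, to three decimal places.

Angle of view α = 2·arctan(w/2f) with w = 8.8 mm and f = 1670 mm.
w/2f = 0.00263; arctan(0.00263) ≈ 0.1510°, so α ≈ 0.3019°.

0.302°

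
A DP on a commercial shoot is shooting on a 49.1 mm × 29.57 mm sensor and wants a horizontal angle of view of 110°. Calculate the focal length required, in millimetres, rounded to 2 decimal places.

17.19 mm

From α = 2·arctan(w/2f) we get f = w / (2·tan(α/2)).
With w = 49.1 mm and α/2 = 55°, tan(α/2) ≈ 1.42815, so f ≈ 49.1 / 2.85630 ≈ 17.1901 mm.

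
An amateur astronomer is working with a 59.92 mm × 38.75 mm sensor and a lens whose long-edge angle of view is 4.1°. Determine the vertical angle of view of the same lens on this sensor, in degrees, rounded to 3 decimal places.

2.652°

From the long-edge AOV: f = 59.92 / (2·tan(2.05°)) = 59.92 / 0.07159 ≈ 836.9995 mm.
Vertical AOV = 2·arctan(38.75 / (2 × 836.9995)) = 2·arctan(0.02315) ≈ 2.6521°.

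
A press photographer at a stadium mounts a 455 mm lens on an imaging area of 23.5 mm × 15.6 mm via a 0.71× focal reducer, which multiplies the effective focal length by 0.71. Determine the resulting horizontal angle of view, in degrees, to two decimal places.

Effective focal length f = 455 × 0.71 = 323.05 mm.
α = 2·arctan(23.5 / (2 × 323.05)) = 2·arctan(0.03637) ≈ 4.1661°.

4.17°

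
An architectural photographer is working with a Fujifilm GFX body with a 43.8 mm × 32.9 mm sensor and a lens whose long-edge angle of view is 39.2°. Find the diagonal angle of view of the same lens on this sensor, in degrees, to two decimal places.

From the long-edge AOV: f = 43.8 / (2·tan(19.6°)) = 43.8 / 0.71217 ≈ 61.5023 mm.
Sensor diagonal = √(43.8² + 32.9²) = √3000.8500 ≈ 54.7800 mm.
Diagonal AOV = 2·arctan(54.7800 / (2 × 61.5023)) = 2·arctan(0.44535) ≈ 48.0115°.

48.01°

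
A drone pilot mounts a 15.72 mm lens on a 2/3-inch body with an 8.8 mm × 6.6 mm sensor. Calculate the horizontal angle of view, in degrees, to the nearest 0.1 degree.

Angle of view α = 2·arctan(w/2f) with w = 8.8 mm and f = 15.72 mm.
w/2f = 0.27990; arctan(0.27990) ≈ 15.6368°, so α ≈ 31.2737°.

31.3°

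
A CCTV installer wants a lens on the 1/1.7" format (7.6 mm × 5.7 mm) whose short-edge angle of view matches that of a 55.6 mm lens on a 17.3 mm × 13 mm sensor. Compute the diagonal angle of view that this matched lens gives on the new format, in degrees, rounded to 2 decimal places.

22.05°

Equal short-edge AOV ⇒ f₂ = f₁ · 5.7/13 = 55.6 × 0.43846 ≈ 24.3785 mm.
Sensor diagonal = √(7.6² + 5.7²) = √90.2500 ≈ 9.5000 mm.
Diagonal AOV on the new format = 2·arctan(9.5000 / (2 × 24.3785)) = 2·arctan(0.19484) ≈ 22.0512°.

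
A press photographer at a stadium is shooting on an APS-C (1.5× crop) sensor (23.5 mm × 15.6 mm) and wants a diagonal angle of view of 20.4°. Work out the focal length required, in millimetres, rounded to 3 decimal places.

78.383 mm

Sensor diagonal = √(23.5² + 15.6²) = √795.6100 ≈ 28.2066 mm.
From α = 2·arctan(d/2f) we get f = d / (2·tan(α/2)).
With d = 28.2066 mm and α/2 = 10.2°, tan(α/2) ≈ 0.17993, so f ≈ 28.2066 / 0.35986 ≈ 78.3827 mm.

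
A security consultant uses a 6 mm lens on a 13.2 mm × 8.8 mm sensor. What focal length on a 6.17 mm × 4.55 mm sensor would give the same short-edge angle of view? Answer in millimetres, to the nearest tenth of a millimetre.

3.1 mm

Equal angle of view means equal height/f ratio, so f₂ = f₁ · (height₂/height₁) = 6 × 4.55/8.8.
f₂ = 6 × 0.51705 ≈ 3.102 mm.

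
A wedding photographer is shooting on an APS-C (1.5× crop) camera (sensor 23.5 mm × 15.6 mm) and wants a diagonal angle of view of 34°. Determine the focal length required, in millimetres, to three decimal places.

46.130 mm

Sensor diagonal = √(23.5² + 15.6²) = √795.6100 ≈ 28.2066 mm.
From α = 2·arctan(d/2f) we get f = d / (2·tan(α/2)).
With d = 28.2066 mm and α/2 = 17°, tan(α/2) ≈ 0.30573, so f ≈ 28.2066 / 0.61146 ≈ 46.1297 mm.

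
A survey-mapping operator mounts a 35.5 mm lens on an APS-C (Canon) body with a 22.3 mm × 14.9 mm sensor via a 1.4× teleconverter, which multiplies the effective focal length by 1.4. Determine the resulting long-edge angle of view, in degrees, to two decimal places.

Effective focal length f = 35.5 × 1.4 = 49.7 mm.
α = 2·arctan(22.3 / (2 × 49.7)) = 2·arctan(0.22435) ≈ 25.2894°.

25.29°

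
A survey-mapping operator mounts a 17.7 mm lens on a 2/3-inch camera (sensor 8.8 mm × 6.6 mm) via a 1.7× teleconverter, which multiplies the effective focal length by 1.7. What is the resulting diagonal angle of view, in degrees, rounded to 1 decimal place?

20.7°

Effective focal length f = 17.7 × 1.7 = 30.09 mm.
Sensor diagonal = √(8.8² + 6.6²) = √121.0000 ≈ 11.0000 mm.
α = 2·arctan(11.000 / (2 × 30.09)) = 2·arctan(0.18278) ≈ 20.7169°.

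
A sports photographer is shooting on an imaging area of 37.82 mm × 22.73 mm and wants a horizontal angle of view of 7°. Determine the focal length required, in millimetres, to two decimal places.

309.18 mm

From α = 2·arctan(w/2f) we get f = w / (2·tan(α/2)).
With w = 37.82 mm and α/2 = 3.5°, tan(α/2) ≈ 0.06116, so f ≈ 37.82 / 0.12233 ≈ 309.1758 mm.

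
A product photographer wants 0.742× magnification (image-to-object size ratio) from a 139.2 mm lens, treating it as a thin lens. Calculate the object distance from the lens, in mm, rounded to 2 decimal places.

With m = dᵢ/dₒ and 1/f = 1/dₒ + 1/dᵢ, substituting dᵢ = m·dₒ gives 1/f = (1 + 1/m)/dₒ, hence dₒ = f·(1 + 1/m).
dₒ = 139.2 × (1 + 1/0.742) = 139.2 × 2.34771 ≈ 326.801 mm.

326.80 mm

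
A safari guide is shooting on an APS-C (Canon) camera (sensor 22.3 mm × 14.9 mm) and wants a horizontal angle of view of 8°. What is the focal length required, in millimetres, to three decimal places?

159.452 mm

From α = 2·arctan(w/2f) we get f = w / (2·tan(α/2)).
With w = 22.3 mm and α/2 = 4°, tan(α/2) ≈ 0.06993, so f ≈ 22.3 / 0.13985 ≈ 159.4524 mm.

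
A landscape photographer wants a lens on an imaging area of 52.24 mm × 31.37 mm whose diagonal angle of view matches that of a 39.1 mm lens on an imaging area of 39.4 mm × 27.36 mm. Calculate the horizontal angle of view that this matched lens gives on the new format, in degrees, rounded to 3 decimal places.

Sensor diagonal = √(39.4² + 27.36²) = √2300.9296 ≈ 47.9680 mm.
Sensor diagonal = √(52.24² + 31.37²) = √3713.0945 ≈ 60.9352 mm.
Equal diagonal AOV ⇒ f₂ = f₁ · 60.9352/47.9680 = 39.1 × 1.27033 ≈ 49.6699 mm.
Horizontal AOV on the new format = 2·arctan(52.24 / (2 × 49.6699)) = 2·arctan(0.52587) ≈ 55.4773°.

55.477°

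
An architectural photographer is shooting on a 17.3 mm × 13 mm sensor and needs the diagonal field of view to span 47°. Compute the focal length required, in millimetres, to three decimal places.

Sensor diagonal = √(17.3² + 13²) = √468.2900 ≈ 21.6400 mm.
From α = 2·arctan(d/2f) we get f = d / (2·tan(α/2)).
With d = 21.6400 mm and α/2 = 23.5°, tan(α/2) ≈ 0.43481, so f ≈ 21.6400 / 0.86962 ≈ 24.8843 mm.

24.884 mm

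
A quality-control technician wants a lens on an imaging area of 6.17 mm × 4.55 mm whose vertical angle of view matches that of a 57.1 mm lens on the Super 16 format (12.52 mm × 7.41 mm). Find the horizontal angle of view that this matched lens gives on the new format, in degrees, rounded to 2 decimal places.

10.06°

Equal vertical AOV ⇒ f₂ = f₁ · 4.55/7.41 = 57.1 × 0.61404 ≈ 35.0614 mm.
Horizontal AOV on the new format = 2·arctan(6.17 / (2 × 35.0614)) = 2·arctan(0.08799) ≈ 10.0568°.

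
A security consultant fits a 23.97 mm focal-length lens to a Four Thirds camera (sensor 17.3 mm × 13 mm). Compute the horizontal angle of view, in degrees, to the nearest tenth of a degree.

39.7°

Angle of view α = 2·arctan(w/2f) with w = 17.3 mm and f = 23.97 mm.
w/2f = 0.36087; arctan(0.36087) ≈ 19.8429°, so α ≈ 39.6858°.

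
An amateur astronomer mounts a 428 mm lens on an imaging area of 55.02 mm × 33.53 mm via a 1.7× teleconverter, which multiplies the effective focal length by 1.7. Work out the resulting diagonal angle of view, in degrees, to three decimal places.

5.070°

Effective focal length f = 428 × 1.7 = 727.6 mm.
Sensor diagonal = √(55.02² + 33.53²) = √4151.4613 ≈ 64.4318 mm.
α = 2·arctan(64.432 / (2 × 727.6)) = 2·arctan(0.04428) ≈ 5.0705°.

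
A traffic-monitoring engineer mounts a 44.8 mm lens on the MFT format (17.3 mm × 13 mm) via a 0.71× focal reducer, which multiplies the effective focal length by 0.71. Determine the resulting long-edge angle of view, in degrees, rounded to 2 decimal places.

30.43°

Effective focal length f = 44.8 × 0.71 = 31.808 mm.
α = 2·arctan(17.3 / (2 × 31.808)) = 2·arctan(0.27194) ≈ 30.4267°.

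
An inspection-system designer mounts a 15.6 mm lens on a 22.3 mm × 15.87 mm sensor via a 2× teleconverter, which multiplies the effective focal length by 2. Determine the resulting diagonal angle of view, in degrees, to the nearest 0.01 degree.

47.37°

Effective focal length f = 15.6 × 2 = 31.2 mm.
Sensor diagonal = √(22.3² + 15.87²) = √749.1469 ≈ 27.3705 mm.
α = 2·arctan(27.371 / (2 × 31.2)) = 2·arctan(0.43863) ≈ 47.3675°.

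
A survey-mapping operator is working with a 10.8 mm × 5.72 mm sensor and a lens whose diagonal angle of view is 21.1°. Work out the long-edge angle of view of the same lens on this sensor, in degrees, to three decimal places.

18.692°

Sensor diagonal = √(10.8² + 5.72²) = √149.3584 ≈ 12.2212 mm.
From the diagonal AOV: f = 12.2212 / (2·tan(10.55°)) = 12.2212 / 0.37248 ≈ 32.8101 mm.
Long-edge AOV = 2·arctan(10.8 / (2 × 32.8101)) = 2·arctan(0.16458) ≈ 18.6923°.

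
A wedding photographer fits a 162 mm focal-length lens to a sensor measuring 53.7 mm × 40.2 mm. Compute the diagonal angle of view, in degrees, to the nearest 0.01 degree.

23.39°

Sensor diagonal = √(53.7² + 40.2²) = √4499.7300 ≈ 67.0800 mm.
Angle of view α = 2·arctan(d/2f) with d = 67.0800 mm and f = 162 mm.
d/2f = 0.20704; arctan(0.20704) ≈ 11.6971°, so α ≈ 23.3942°.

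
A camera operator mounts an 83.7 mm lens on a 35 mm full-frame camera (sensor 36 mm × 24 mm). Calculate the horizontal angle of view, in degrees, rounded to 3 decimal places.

24.274°

Angle of view α = 2·arctan(w/2f) with w = 36 mm and f = 83.7 mm.
w/2f = 0.21505; arctan(0.21505) ≈ 12.1368°, so α ≈ 24.2736°.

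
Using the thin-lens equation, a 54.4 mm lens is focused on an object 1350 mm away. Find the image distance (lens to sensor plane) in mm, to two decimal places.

1/dᵢ = 1/f − 1/dₒ = 1/54.4 − 1/1350 = 0.0176416 mm⁻¹.
dᵢ = 1/0.0176416 ≈ 56.6842 mm.

56.68 mm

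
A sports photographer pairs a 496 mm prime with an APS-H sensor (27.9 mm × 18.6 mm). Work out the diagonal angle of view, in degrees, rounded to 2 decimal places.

Sensor diagonal = √(27.9² + 18.6²) = √1124.3700 ≈ 33.5316 mm.
Angle of view α = 2·arctan(d/2f) with d = 33.5316 mm and f = 496 mm.
d/2f = 0.03380; arctan(0.03380) ≈ 1.9360°, so α ≈ 3.8720°.

3.87°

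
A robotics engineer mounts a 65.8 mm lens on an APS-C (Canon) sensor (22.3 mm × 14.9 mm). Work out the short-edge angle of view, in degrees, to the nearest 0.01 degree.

Angle of view α = 2·arctan(h/2f) with h = 14.9 mm and f = 65.8 mm.
h/2f = 0.11322; arctan(0.11322) ≈ 6.4596°, so α ≈ 12.9193°.

12.92°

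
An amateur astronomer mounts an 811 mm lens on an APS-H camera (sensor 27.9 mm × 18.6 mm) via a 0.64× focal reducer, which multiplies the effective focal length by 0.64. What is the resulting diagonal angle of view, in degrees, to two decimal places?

Effective focal length f = 811 × 0.64 = 519.04 mm.
Sensor diagonal = √(27.9² + 18.6²) = √1124.3700 ≈ 33.5316 mm.
α = 2·arctan(33.532 / (2 × 519.04)) = 2·arctan(0.03230) ≈ 3.7002°.

3.70°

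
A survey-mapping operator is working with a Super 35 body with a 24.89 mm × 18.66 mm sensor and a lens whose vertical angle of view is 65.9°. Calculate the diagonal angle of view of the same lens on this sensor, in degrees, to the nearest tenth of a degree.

From the vertical AOV: f = 18.66 / (2·tan(32.95°)) = 18.66 / 1.29634 ≈ 14.3944 mm.
Sensor diagonal = √(24.89² + 18.66²) = √967.7077 ≈ 31.1080 mm.
Diagonal AOV = 2·arctan(31.1080 / (2 × 14.3944)) = 2·arctan(1.08056) ≈ 94.4347°.

94.4°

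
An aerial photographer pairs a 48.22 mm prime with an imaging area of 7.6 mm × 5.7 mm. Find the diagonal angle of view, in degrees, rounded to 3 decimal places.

Sensor diagonal = √(7.6² + 5.7²) = √90.2500 ≈ 9.5000 mm.
Angle of view α = 2·arctan(d/2f) with d = 9.5000 mm and f = 48.22 mm.
d/2f = 0.09851; arctan(0.09851) ≈ 5.6259°, so α ≈ 11.2518°.

11.252°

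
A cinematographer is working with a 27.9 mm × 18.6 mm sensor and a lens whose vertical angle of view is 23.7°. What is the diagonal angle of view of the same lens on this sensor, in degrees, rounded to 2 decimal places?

From the vertical AOV: f = 18.6 / (2·tan(11.85°)) = 18.6 / 0.41964 ≈ 44.3233 mm.
Sensor diagonal = √(27.9² + 18.6²) = √1124.3700 ≈ 33.5316 mm.
Diagonal AOV = 2·arctan(33.5316 / (2 × 44.3233)) = 2·arctan(0.37826) ≈ 41.4394°.

41.44°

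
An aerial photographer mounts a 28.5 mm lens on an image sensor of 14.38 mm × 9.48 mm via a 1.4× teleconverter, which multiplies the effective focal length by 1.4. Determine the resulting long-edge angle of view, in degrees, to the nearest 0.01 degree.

Effective focal length f = 28.5 × 1.4 = 39.9 mm.
α = 2·arctan(14.38 / (2 × 39.9)) = 2·arctan(0.18020) ≈ 20.4302°.

20.43°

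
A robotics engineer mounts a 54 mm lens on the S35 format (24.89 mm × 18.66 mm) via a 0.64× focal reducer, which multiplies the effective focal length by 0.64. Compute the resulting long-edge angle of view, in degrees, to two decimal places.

Effective focal length f = 54 × 0.64 = 34.56 mm.
α = 2·arctan(24.89 / (2 × 34.56)) = 2·arctan(0.36010) ≈ 39.6077°.

39.61°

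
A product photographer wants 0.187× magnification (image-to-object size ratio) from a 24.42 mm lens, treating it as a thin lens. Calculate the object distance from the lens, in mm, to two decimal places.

With m = dᵢ/dₒ and 1/f = 1/dₒ + 1/dᵢ, substituting dᵢ = m·dₒ gives 1/f = (1 + 1/m)/dₒ, hence dₒ = f·(1 + 1/m).
dₒ = 24.42 × (1 + 1/0.187) = 24.42 × 6.34759 ≈ 155.008 mm.

155.01 mm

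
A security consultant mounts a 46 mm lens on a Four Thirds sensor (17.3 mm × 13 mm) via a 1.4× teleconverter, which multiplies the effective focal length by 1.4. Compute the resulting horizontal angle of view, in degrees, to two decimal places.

Effective focal length f = 46 × 1.4 = 64.4 mm.
α = 2·arctan(17.3 / (2 × 64.4)) = 2·arctan(0.13432) ≈ 15.3000°.

15.30°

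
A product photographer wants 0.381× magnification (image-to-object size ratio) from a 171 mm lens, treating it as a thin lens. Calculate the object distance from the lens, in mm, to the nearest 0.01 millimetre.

With m = dᵢ/dₒ and 1/f = 1/dₒ + 1/dᵢ, substituting dᵢ = m·dₒ gives 1/f = (1 + 1/m)/dₒ, hence dₒ = f·(1 + 1/m).
dₒ = 171 × (1 + 1/0.381) = 171 × 3.62467 ≈ 619.819 mm.

619.82 mm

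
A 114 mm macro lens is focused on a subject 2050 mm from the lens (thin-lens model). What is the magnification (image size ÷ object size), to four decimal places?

Thin lens: 1/f = 1/dₒ + 1/dᵢ → 1/dᵢ = 1/114 − 1/2050 = 0.0082841 mm⁻¹, so dᵢ ≈ 120.7128 mm.
Magnification m = dᵢ/dₒ = 120.7128/2050 ≈ 0.05888.

0.0589×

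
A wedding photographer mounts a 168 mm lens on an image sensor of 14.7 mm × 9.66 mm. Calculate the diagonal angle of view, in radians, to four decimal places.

Sensor diagonal = √(14.7² + 9.66²) = √309.4056 ≈ 17.5899 mm.
Angle of view α = 2·arctan(d/2f) with d = 17.5899 mm and f = 168 mm.
d/2f = 0.05235; arctan(0.05235) ≈ 0.0523 rad, so α ≈ 0.1046 rad.

0.1046 rad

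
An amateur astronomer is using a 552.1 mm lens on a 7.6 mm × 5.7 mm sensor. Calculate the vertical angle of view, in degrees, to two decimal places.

Angle of view α = 2·arctan(h/2f) with h = 5.7 mm and f = 552.1 mm.
h/2f = 0.00516; arctan(0.00516) ≈ 0.2958°, so α ≈ 0.5915°.

0.59°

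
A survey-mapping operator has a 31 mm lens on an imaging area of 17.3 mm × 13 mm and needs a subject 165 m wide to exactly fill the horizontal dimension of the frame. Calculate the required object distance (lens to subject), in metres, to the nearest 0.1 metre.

295.7 m

W: 165 m = 165000 mm.
Magnification m = w/W = dᵢ/dₒ; combined with 1/f = 1/dₒ + 1/dᵢ this gives dₒ = f·(1 + W/w).
dₒ = 31 mm × (1 + 165000/17.3) = 31 × 9538.5723 ≈ 295695.740 mm = 295.696 m.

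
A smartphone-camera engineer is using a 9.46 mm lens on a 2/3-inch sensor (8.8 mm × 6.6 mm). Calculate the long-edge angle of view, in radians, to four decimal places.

0.8707 rad

Angle of view α = 2·arctan(w/2f) with w = 8.8 mm and f = 9.46 mm.
w/2f = 0.46512; arctan(0.46512) ≈ 0.4354 rad, so α ≈ 0.8707 rad.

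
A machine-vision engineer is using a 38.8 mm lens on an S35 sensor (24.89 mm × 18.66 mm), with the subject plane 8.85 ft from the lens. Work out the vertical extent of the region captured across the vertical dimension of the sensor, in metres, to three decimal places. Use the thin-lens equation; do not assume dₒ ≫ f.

1.279 m

dₒ: 8.85 ft × 304.8 mm/ft = 2697.48 mm.
Similar triangles through the lens centre give W/dₒ = h/dᵢ; with 1/f = 1/dₒ + 1/dᵢ this gives W = h·(dₒ − f)/f.
W = 18.66 mm × (2697.48 − 38.8) / 38.8 = 18.66 × 68.5227 ≈ 1278.633 mm = 1.27863 m.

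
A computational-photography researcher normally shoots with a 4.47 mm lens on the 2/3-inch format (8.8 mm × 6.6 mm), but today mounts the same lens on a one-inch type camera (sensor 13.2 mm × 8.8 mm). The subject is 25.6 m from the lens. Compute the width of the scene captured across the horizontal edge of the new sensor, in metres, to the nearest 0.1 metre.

The focal length stays 4.47 mm; the relevant sensor dimension is now w = 13.2 mm. Object distance dₒ = 25.6 m = 25600 mm.
Thin-lens field width W = w·(dₒ − f)/f = 13.2 × (25600 − 4.47)/4.47 ≈ 75584.115 mm = 75.5841 m.

75.6 m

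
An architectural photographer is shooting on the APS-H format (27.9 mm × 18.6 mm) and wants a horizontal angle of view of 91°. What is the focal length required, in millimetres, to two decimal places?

13.71 mm

From α = 2·arctan(w/2f) we get f = w / (2·tan(α/2)).
With w = 27.9 mm and α/2 = 45.5°, tan(α/2) ≈ 1.01761, so f ≈ 27.9 / 2.03521 ≈ 13.7086 mm.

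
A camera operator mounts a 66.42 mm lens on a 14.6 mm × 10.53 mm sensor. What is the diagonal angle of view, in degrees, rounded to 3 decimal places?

Sensor diagonal = √(14.6² + 10.53²) = √324.0409 ≈ 18.0011 mm.
Angle of view α = 2·arctan(d/2f) with d = 18.0011 mm and f = 66.42 mm.
d/2f = 0.13551; arctan(0.13551) ≈ 7.7171°, so α ≈ 15.4343°.

15.434°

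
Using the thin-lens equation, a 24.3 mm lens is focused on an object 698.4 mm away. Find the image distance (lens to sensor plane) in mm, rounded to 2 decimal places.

25.18 mm

1/dᵢ = 1/f − 1/dₒ = 1/24.3 − 1/698.4 = 0.0397204 mm⁻¹.
dᵢ = 1/0.0397204 ≈ 25.1760 mm.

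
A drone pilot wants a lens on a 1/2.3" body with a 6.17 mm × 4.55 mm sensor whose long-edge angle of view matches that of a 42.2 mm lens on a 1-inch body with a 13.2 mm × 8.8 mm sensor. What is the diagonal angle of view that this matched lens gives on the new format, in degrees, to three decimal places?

Equal long-edge AOV ⇒ f₂ = f₁ · 6.17/13.2 = 42.2 × 0.46742 ≈ 19.7253 mm.
Sensor diagonal = √(6.17² + 4.55²) = √58.7714 ≈ 7.6663 mm.
Diagonal AOV on the new format = 2·arctan(7.6663 / (2 × 19.7253)) = 2·arctan(0.19433) ≈ 21.9939°.

21.994°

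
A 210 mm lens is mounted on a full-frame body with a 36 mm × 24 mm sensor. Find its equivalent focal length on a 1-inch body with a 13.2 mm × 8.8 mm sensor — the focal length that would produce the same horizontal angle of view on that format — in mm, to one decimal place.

Equal angle of view means equal width/f ratio, so f₂ = f₁ · (width₂/width₁) = 210 × 13.2/36.
f₂ = 210 × 0.36667 ≈ 77.000 mm.

77.0 mm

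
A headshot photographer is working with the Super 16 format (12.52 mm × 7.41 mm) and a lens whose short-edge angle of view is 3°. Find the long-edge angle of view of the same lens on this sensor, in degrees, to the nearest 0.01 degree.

5.07°

From the short-edge AOV: f = 7.41 / (2·tan(1.5°)) = 7.41 / 0.05237 ≈ 141.4882 mm.
Long-edge AOV = 2·arctan(12.52 / (2 × 141.4882)) = 2·arctan(0.04424) ≈ 5.0667°.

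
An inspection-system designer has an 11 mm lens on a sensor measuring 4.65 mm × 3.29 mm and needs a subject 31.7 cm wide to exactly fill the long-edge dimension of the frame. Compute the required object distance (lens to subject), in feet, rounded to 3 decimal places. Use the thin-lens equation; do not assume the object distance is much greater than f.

W: 31.7 cm = 317 mm.
Magnification m = w/W = dᵢ/dₒ; combined with 1/f = 1/dₒ + 1/dᵢ this gives dₒ = f·(1 + W/w).
dₒ = 11 mm × (1 + 317/4.65) = 11 × 69.1720 ≈ 760.892 mm = 760.892/304.8 ft = 2.49637 ft.

2.496 ft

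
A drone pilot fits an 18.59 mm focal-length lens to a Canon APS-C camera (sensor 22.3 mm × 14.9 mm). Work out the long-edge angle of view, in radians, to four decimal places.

Angle of view α = 2·arctan(w/2f) with w = 22.3 mm and f = 18.59 mm.
w/2f = 0.59978; arctan(0.59978) ≈ 0.5403 rad, so α ≈ 1.0805 rad.

1.0805 rad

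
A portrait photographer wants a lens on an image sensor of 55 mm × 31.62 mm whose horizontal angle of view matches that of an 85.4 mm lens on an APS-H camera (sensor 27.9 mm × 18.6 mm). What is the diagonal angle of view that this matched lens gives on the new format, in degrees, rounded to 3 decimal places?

Equal horizontal AOV ⇒ f₂ = f₁ · 55/27.9 = 85.4 × 1.97133 ≈ 168.3513 mm.
Sensor diagonal = √(55² + 31.62²) = √4024.8244 ≈ 63.4415 mm.
Diagonal AOV on the new format = 2·arctan(63.4415 / (2 × 168.3513)) = 2·arctan(0.18842) ≈ 21.3411°.

21.341°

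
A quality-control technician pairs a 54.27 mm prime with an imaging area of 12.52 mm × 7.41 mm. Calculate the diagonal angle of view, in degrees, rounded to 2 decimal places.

Sensor diagonal = √(12.52² + 7.41²) = √211.6585 ≈ 14.5485 mm.
Angle of view α = 2·arctan(d/2f) with d = 14.5485 mm and f = 54.27 mm.
d/2f = 0.13404; arctan(0.13404) ≈ 7.6343°, so α ≈ 15.2686°.

15.27°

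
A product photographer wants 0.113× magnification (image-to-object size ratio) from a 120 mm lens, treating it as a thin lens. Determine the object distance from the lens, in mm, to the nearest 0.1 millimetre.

1181.9 mm

With m = dᵢ/dₒ and 1/f = 1/dₒ + 1/dᵢ, substituting dᵢ = m·dₒ gives 1/f = (1 + 1/m)/dₒ, hence dₒ = f·(1 + 1/m).
dₒ = 120 × (1 + 1/0.113) = 120 × 9.84956 ≈ 1181.947 mm.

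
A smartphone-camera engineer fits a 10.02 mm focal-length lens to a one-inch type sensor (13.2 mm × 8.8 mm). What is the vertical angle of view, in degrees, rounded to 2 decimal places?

47.41°

Angle of view α = 2·arctan(h/2f) with h = 8.8 mm and f = 10.02 mm.
h/2f = 0.43912; arctan(0.43912) ≈ 23.7073°, so α ≈ 47.4146°.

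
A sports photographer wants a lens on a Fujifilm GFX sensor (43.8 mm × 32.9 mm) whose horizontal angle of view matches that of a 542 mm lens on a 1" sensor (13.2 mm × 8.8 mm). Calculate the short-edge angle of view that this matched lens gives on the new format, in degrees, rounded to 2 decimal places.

Equal horizontal AOV ⇒ f₂ = f₁ · 43.8/13.2 = 542 × 3.31818 ≈ 1798.4545 mm.
Short-edge AOV on the new format = 2·arctan(32.9 / (2 × 1798.4545)) = 2·arctan(0.00915) ≈ 1.0481°.

1.05°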